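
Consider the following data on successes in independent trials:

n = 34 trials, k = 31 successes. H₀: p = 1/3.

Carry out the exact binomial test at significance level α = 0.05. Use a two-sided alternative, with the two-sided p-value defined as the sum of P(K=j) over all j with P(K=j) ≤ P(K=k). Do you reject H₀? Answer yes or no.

reject H₀: yes

Exact binomial: n=34, k=31, p₀=1/3=0.3333
P(X=j) = C(n,j)·p₀^j·(1−p₀)^(n−j); p = Σ P(X=j) over j with P(X=j) ≤ P(X=31)
p-value (two-sided) = 0.00000
At α=0.05: p < α → reject H₀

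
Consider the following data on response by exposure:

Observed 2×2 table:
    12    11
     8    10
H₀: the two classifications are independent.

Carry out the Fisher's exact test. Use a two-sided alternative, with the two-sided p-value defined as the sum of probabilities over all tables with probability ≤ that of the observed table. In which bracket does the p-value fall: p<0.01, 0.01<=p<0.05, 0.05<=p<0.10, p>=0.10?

p-value bracket: p>=0.10

Margins: r₁=23, r₂=18, c₁=20, c₂=21, n=41
p_obs = C(23,12)·C(18,8)/C(41,20); sum pmf over tables with pmf ≤ p_obs
p-value (two-sided) = 0.75574
→ bracket: p>=0.10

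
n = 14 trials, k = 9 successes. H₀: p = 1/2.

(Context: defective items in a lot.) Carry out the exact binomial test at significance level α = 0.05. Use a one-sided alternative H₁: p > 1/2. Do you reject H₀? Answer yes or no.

reject H₀: no

Exact binomial: n=14, k=9, p₀=1/2=0.5000
P(X≥9) from Σ C(n,i)·p₀^i·(1−p₀)^(n−i)
p-value (one-sided, H₁ greater) = 0.21198
At α=0.05: p ≥ α → fail to reject H₀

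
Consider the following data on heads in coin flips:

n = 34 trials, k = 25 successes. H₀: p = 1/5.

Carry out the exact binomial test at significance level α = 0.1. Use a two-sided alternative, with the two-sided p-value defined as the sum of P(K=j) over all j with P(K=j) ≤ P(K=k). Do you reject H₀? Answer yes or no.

Exact binomial: n=34, k=25, p₀=1/5=0.2000
P(X=j) = C(n,j)·p₀^j·(1−p₀)^(n−j); p = Σ P(X=j) over j with P(X=j) ≤ P(X=25)
p-value (two-sided) = 0.00000
At α=0.1: p < α → reject H₀

reject H₀: yes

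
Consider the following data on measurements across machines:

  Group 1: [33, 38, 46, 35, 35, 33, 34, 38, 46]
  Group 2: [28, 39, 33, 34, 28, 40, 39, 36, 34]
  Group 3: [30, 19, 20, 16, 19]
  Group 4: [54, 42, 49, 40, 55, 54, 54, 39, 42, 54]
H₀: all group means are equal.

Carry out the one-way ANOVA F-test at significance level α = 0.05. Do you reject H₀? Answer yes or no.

reject H₀: yes

Group means [37.56, 34.56, 20.80, 48.30], grand mean 37.455
SSB = Σnᵢ(x̄ᵢ−x̄)² = 2638.837; SSW = ΣΣ(x−x̄ᵢ)² = 895.344
MSB = 2638.837/3 = 879.6125; MSW = 895.344/29 = 30.8739
F = MSB/MSW = 28.4904
df = (3, 29)
p-value (upper-tail) = 0.00000
At α=0.05: p < α → reject H₀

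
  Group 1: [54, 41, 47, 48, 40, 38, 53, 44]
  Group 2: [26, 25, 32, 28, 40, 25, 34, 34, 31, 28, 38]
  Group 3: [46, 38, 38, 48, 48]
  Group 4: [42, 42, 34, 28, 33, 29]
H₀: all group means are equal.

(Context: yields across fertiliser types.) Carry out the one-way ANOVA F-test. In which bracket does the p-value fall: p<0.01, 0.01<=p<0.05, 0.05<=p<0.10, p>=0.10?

p-value bracket: p<0.01

Group means [45.62, 31.00, 43.60, 34.67], grand mean 37.733
SSB = Σnᵢ(x̄ᵢ−x̄)² = 1225.458; SSW = ΣΣ(x−x̄ᵢ)² = 804.408
MSB = 1225.458/3 = 408.4861; MSW = 804.408/26 = 30.9388
F = MSB/MSW = 13.2030
df = (3, 26)
p-value (upper-tail) = 0.00002
→ bracket: p<0.01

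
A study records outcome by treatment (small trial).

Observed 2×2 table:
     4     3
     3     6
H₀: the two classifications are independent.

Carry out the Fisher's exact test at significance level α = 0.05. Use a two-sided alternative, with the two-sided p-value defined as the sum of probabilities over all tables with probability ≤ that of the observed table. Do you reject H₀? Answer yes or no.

Margins: r₁=7, r₂=9, c₁=7, c₂=9, n=16
p_obs = C(7,4)·C(9,3)/C(16,7); sum pmf over tables with pmf ≤ p_obs
p-value (two-sided) = 0.61451
At α=0.05: p ≥ α → fail to reject H₀

reject H₀: no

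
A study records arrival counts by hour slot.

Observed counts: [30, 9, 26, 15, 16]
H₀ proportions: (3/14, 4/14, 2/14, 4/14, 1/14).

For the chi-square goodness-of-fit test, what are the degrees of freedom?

degrees of freedom = 4

df = k − 1 = 5 − 1 = 4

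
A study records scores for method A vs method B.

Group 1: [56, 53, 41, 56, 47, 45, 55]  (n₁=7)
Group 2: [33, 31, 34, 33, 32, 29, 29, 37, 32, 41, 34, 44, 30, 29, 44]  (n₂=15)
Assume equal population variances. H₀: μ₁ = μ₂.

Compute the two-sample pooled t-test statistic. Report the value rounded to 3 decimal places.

test statistic = 6.569

x̄₁=50.429, s₁=6.051, n₁=7
x̄₂=34.133, s₂=5.125, n₂=15
s_p² = [6·6.051² + 14·5.125²]/20 = 29.3724
SE = √(s_p²·(1/7+1/15)) = 2.4808
t = (50.429−34.133)/2.4808 = 6.5686
df = 20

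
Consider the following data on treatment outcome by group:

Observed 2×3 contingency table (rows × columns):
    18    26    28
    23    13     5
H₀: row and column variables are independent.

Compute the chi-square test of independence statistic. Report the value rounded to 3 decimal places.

Row totals [72, 41], col totals [41, 39, 33], n=113
χ² = (18−26.12)²/26.12 + (26−24.85)²/24.85 + (28−21.03)²/21.03 + (23−14.88)²/14.88 + (13−14.15)²/14.15 + (5−11.97)²/11.97 = 13.4838
df = 2

test statistic = 13.484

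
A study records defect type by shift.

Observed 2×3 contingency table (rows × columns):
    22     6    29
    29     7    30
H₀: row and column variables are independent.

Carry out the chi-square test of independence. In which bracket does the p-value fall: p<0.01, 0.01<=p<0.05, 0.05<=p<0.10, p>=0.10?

Row totals [57, 66], col totals [51, 13, 59], n=123
χ² = (22−23.63)²/23.63 + (6−6.02)²/6.02 + (29−27.34)²/27.34 + (29−27.37)²/27.37 + (7−6.98)²/6.98 + (30−31.66)²/31.66 = 0.3983
df = 2
p-value (upper-tail) = 0.81945
→ bracket: p>=0.10

p-value bracket: p>=0.10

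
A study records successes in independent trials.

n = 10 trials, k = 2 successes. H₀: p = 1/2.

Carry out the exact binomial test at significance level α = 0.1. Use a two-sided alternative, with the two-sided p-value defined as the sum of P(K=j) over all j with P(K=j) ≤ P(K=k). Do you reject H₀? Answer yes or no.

reject H₀: no

Exact binomial: n=10, k=2, p₀=1/2=0.5000
P(X=j) = C(n,j)·p₀^j·(1−p₀)^(n−j); p = Σ P(X=j) over j with P(X=j) ≤ P(X=2)
p-value (two-sided) = 0.10938
At α=0.1: p ≥ α → fail to reject H₀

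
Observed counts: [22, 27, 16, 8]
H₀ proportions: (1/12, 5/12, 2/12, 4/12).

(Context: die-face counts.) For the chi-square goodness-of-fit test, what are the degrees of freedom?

degrees of freedom = 3

df = k − 1 = 4 − 1 = 3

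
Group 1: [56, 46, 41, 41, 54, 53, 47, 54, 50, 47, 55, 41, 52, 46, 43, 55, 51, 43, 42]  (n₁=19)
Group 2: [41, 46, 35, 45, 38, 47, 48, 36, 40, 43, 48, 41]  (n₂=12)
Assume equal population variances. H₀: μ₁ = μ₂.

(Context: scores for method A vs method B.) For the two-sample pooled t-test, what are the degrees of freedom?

degrees of freedom = 29

df = n₁ + n₂ − 2 = 19 + 12 − 2 = 29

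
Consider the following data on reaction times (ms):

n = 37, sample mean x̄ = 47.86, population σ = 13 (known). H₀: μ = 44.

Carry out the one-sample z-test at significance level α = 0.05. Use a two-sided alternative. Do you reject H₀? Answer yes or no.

SE = σ/√n = 13/√37 = 2.1372
z = (x̄−μ₀)/SE = (47.86−44)/2.1372 = 1.8061
p-value (two-sided) = 0.07090
At α=0.05: p ≥ α → fail to reject H₀

reject H₀: no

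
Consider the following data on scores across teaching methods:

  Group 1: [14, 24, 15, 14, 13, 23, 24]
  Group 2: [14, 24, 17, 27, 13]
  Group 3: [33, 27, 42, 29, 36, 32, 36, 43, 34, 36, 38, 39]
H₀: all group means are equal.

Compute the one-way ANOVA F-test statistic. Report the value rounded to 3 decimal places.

Group means [18.14, 19.00, 35.42], grand mean 26.958
SSB = Σnᵢ(x̄ᵢ−x̄)² = 1719.185; SSW = ΣΣ(x−x̄ᵢ)² = 569.774
MSB = 1719.185/2 = 859.5923; MSW = 569.774/21 = 27.1321
F = MSB/MSW = 31.6818
df = (2, 21)

test statistic = 31.682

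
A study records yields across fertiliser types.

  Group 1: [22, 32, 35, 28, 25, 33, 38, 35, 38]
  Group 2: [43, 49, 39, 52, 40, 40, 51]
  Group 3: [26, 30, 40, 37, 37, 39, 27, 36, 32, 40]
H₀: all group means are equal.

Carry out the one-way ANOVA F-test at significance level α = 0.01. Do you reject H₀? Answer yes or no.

reject H₀: yes

Group means [31.78, 44.86, 34.40], grand mean 36.308
SSB = Σnᵢ(x̄ᵢ−x̄)² = 732.726; SSW = ΣΣ(x−x̄ᵢ)² = 696.813
MSB = 732.726/2 = 366.3629; MSW = 696.813/23 = 30.2962
F = MSB/MSW = 12.0927
df = (2, 23)
p-value (upper-tail) = 0.00026
At α=0.01: p < α → reject H₀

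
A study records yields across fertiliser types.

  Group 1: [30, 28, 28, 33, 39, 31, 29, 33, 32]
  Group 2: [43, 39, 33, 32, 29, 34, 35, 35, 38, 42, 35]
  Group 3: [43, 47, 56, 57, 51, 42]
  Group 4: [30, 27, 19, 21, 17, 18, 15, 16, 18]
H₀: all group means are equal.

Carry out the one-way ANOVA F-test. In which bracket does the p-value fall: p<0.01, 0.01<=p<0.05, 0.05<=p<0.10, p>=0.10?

p-value bracket: p<0.01

Group means [31.44, 35.91, 49.33, 20.11], grand mean 33.000
SSB = Σnᵢ(x̄ᵢ−x̄)² = 3210.646; SSW = ΣΣ(x−x̄ᵢ)² = 687.354
MSB = 3210.646/3 = 1070.2155; MSW = 687.354/31 = 22.1727
F = MSB/MSW = 48.2673
df = (3, 31)
p-value (upper-tail) = 0.00000
→ bracket: p<0.01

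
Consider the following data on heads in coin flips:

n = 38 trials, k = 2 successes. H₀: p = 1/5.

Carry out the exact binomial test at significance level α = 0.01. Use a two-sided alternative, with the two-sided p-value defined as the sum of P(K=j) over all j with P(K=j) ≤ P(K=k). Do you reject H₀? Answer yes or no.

Exact binomial: n=38, k=2, p₀=1/5=0.2000
P(X=j) = C(n,j)·p₀^j·(1−p₀)^(n−j); p = Σ P(X=j) over j with P(X=j) ≤ P(X=2)
p-value (two-sided) = 0.02334
At α=0.01: p ≥ α → fail to reject H₀

reject H₀: no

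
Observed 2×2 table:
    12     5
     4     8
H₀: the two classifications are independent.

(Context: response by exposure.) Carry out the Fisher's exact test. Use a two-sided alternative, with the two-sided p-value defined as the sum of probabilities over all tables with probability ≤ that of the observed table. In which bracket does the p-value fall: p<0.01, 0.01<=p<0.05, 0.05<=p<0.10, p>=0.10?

Margins: r₁=17, r₂=12, c₁=16, c₂=13, n=29
p_obs = C(17,12)·C(12,4)/C(29,16); sum pmf over tables with pmf ≤ p_obs
p-value (two-sided) = 0.06670
→ bracket: 0.05<=p<0.10

p-value bracket: 0.05<=p<0.10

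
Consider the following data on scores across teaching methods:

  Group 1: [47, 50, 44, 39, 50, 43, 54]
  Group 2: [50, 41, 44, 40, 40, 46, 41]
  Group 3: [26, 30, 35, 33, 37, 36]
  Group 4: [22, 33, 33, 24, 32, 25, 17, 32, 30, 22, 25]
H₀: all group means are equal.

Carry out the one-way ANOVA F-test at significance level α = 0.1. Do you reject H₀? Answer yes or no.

Group means [46.71, 43.14, 32.83, 26.82], grand mean 36.161
SSB = Σnᵢ(x̄ᵢ−x̄)² = 2147.438; SSW = ΣΣ(x−x̄ᵢ)² = 624.755
MSB = 2147.438/3 = 715.8127; MSW = 624.755/27 = 23.1391
F = MSB/MSW = 30.9352
df = (3, 27)
p-value (upper-tail) = 0.00000
At α=0.1: p < α → reject H₀

reject H₀: yes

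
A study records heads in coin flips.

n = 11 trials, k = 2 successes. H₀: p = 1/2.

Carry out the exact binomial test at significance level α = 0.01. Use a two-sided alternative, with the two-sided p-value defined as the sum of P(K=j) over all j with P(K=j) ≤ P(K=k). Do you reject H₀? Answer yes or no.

reject H₀: no

Exact binomial: n=11, k=2, p₀=1/2=0.5000
P(X=j) = C(n,j)·p₀^j·(1−p₀)^(n−j); p = Σ P(X=j) over j with P(X=j) ≤ P(X=2)
p-value (two-sided) = 0.06543
At α=0.01: p ≥ α → fail to reject H₀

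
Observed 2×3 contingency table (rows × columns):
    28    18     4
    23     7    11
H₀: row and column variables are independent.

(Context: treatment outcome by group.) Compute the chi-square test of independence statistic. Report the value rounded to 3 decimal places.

Row totals [50, 41], col totals [51, 25, 15], n=91
χ² = (28−28.02)²/28.02 + (18−13.74)²/13.74 + (4−8.24)²/8.24 + (23−22.98)²/22.98 + (7−11.26)²/11.26 + (11−6.76)²/6.76 = 7.7829
df = 2

test statistic = 7.783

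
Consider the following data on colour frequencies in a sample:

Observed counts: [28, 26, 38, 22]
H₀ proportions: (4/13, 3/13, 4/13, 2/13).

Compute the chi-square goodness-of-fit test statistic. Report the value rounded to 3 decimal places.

n = 114; E_i = n·p_i = [35.08, 26.31, 35.08, 17.54]
χ² = (28−35.08)²/35.08 + (26−26.31)²/26.31 + (38−35.08)²/35.08 + (22−17.54)²/17.54 = 2.8099
df = 3

test statistic = 2.810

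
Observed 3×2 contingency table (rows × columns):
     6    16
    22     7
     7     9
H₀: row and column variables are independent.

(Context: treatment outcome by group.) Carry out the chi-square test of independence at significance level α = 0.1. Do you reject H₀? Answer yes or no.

reject H₀: yes

Row totals [22, 29, 16], col totals [35, 32], n=67
χ² = (6−11.49)²/11.49 + (16−10.51)²/10.51 + (22−15.15)²/15.15 + (7−13.85)²/13.85 + (7−8.36)²/8.36 + (9−7.64)²/7.64 = 12.4447
df = 2
p-value (upper-tail) = 0.00198
At α=0.1: p < α → reject H₀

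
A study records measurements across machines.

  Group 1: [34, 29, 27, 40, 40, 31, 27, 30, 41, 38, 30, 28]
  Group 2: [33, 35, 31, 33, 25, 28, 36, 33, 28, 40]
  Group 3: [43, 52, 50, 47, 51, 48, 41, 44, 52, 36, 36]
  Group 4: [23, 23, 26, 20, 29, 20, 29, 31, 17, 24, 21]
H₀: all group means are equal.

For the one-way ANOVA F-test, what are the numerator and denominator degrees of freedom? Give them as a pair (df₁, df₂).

degrees of freedom = [3, 40]

k = 4 groups, N = 44 total
df = (k−1, N−k) = (4−1, 44−4) = (3, 40)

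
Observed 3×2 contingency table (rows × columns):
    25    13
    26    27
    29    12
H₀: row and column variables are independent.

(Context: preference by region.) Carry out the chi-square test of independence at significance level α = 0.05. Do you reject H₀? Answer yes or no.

reject H₀: no

Row totals [38, 53, 41], col totals [80, 52], n=132
χ² = (25−23.03)²/23.03 + (13−14.97)²/14.97 + (26−32.12)²/32.12 + (27−20.88)²/20.88 + (29−24.85)²/24.85 + (12−16.15)²/16.15 = 5.1494
df = 2
p-value (upper-tail) = 0.07618
At α=0.05: p ≥ α → fail to reject H₀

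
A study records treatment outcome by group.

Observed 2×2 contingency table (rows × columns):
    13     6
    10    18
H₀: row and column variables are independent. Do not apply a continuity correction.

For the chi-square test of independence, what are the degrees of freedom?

degrees of freedom = 1

df = (r−1)(c−1) = (2−1)·(2−1) = 1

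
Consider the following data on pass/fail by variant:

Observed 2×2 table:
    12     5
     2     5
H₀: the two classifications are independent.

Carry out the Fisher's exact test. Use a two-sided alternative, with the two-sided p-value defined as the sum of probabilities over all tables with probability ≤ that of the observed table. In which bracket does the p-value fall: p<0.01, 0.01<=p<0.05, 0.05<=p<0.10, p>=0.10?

p-value bracket: 0.05<=p<0.10

Margins: r₁=17, r₂=7, c₁=14, c₂=10, n=24
p_obs = C(17,12)·C(7,2)/C(24,14); sum pmf over tables with pmf ≤ p_obs
p-value (two-sided) = 0.08501
→ bracket: 0.05<=p<0.10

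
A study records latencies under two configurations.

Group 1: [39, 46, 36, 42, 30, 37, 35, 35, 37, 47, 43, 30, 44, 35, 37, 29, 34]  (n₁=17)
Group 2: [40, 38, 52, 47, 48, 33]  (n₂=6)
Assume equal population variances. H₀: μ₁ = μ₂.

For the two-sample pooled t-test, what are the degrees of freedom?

degrees of freedom = 21

df = n₁ + n₂ − 2 = 17 + 6 − 2 = 21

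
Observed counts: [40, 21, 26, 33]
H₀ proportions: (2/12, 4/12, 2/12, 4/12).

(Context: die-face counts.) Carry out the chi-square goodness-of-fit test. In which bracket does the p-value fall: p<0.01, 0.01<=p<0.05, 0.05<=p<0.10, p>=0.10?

n = 120; E_i = n·p_i = [20.00, 40.00, 20.00, 40.00]
χ² = (40−20.00)²/20.00 + (21−40.00)²/40.00 + (26−20.00)²/20.00 + (33−40.00)²/40.00 = 32.0500
df = 3
p-value (upper-tail) = 0.00000
→ bracket: p<0.01

p-value bracket: p<0.01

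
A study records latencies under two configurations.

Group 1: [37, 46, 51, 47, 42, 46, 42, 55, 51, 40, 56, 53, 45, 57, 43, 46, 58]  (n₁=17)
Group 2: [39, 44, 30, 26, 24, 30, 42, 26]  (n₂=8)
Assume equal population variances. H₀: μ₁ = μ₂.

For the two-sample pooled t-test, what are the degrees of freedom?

df = n₁ + n₂ − 2 = 17 + 8 − 2 = 23

degrees of freedom = 23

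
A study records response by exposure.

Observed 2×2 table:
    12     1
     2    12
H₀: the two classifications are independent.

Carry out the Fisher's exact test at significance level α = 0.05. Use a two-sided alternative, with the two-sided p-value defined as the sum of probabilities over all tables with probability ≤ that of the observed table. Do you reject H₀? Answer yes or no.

reject H₀: yes

Margins: r₁=13, r₂=14, c₁=14, c₂=13, n=27
p_obs = C(13,12)·C(14,2)/C(27,14); sum pmf over tables with pmf ≤ p_obs
p-value (two-sided) = 0.00007
At α=0.05: p < α → reject H₀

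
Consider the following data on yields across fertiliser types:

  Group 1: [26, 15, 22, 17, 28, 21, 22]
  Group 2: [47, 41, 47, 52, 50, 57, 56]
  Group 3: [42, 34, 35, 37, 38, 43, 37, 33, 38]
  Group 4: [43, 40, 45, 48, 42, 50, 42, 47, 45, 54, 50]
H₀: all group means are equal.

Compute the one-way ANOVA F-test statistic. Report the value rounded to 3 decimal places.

Group means [21.57, 50.00, 37.44, 46.00], grand mean 39.529
SSB = Σnᵢ(x̄ᵢ−x̄)² = 3524.534; SSW = ΣΣ(x−x̄ᵢ)² = 583.937
MSB = 3524.534/3 = 1174.8447; MSW = 583.937/30 = 19.4646
F = MSB/MSW = 60.3582
df = (3, 30)

test statistic = 60.358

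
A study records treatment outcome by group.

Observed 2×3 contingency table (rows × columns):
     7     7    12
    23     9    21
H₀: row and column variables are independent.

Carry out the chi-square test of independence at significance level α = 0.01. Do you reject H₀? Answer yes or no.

reject H₀: no

Row totals [26, 53], col totals [30, 16, 33], n=79
χ² = (7−9.87)²/9.87 + (7−5.27)²/5.27 + (12−10.86)²/10.86 + (23−20.13)²/20.13 + (9−10.73)²/10.73 + (21−22.14)²/22.14 = 2.2759
df = 2
p-value (upper-tail) = 0.32048
At α=0.01: p ≥ α → fail to reject H₀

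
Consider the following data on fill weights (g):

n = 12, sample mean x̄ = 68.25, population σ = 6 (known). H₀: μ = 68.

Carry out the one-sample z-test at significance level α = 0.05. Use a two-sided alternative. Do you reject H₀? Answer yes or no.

SE = σ/√n = 6/√12 = 1.7321
z = (x̄−μ₀)/SE = (68.25−68)/1.7321 = 0.1443
p-value (two-sided) = 0.88523
At α=0.05: p ≥ α → fail to reject H₀

reject H₀: no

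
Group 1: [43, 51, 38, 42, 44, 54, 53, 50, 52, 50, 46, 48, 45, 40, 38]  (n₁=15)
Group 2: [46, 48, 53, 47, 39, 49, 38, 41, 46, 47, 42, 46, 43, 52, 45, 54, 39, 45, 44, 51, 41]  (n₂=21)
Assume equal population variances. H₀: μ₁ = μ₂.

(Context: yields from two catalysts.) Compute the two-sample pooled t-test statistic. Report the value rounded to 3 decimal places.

x̄₁=46.267, s₁=5.365, n₁=15
x̄₂=45.524, s₂=4.622, n₂=21
s_p² = [14·5.365² + 20·4.622²]/34 = 24.4168
SE = √(s_p²·(1/15+1/21)) = 1.6705
t = (46.267−45.524)/1.6705 = 0.4447
df = 34

test statistic = 0.445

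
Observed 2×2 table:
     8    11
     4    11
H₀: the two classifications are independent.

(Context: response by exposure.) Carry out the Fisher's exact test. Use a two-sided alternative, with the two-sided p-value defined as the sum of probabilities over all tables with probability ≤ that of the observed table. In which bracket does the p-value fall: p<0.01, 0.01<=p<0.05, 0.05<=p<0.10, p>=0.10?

p-value bracket: p>=0.10

Margins: r₁=19, r₂=15, c₁=12, c₂=22, n=34
p_obs = C(19,8)·C(15,4)/C(34,12); sum pmf over tables with pmf ≤ p_obs
p-value (two-sided) = 0.47641
→ bracket: p>=0.10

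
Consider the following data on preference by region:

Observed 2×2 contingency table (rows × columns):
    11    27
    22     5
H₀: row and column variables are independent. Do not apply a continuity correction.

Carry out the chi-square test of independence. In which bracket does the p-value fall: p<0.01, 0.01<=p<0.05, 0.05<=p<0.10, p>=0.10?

p-value bracket: p<0.01

Row totals [38, 27], col totals [33, 32], n=65
χ² = (11−19.29)²/19.29 + (27−18.71)²/18.71 + (22−13.71)²/13.71 + (5−13.29)²/13.29 = 17.4293
df = 1
p-value (upper-tail) = 0.00003
→ bracket: p<0.01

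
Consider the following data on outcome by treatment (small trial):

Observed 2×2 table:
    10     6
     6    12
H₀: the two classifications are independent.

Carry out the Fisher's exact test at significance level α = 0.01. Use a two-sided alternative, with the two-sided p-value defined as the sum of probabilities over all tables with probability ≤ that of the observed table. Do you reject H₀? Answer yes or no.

reject H₀: no

Margins: r₁=16, r₂=18, c₁=16, c₂=18, n=34
p_obs = C(16,10)·C(18,6)/C(34,16); sum pmf over tables with pmf ≤ p_obs
p-value (two-sided) = 0.16793
At α=0.01: p ≥ α → fail to reject H₀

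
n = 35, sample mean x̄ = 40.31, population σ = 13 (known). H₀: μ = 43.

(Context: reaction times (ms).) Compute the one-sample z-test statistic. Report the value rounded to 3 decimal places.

SE = σ/√n = 13/√35 = 2.1974
z = (x̄−μ₀)/SE = (40.31−43)/2.1974 = -1.2242

test statistic = -1.224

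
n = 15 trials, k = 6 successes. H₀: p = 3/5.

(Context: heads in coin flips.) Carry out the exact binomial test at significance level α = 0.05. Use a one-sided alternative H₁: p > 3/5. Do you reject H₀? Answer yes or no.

reject H₀: no

Exact binomial: n=15, k=6, p₀=3/5=0.6000
P(X≥6) from Σ C(n,i)·p₀^i·(1−p₀)^(n−i)
p-value (one-sided, H₁ greater) = 0.96617
At α=0.05: p ≥ α → fail to reject H₀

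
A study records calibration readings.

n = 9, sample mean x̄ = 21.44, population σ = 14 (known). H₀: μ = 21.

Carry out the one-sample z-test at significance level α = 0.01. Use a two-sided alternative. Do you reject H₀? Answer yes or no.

SE = σ/√n = 14/√9 = 4.6667
z = (x̄−μ₀)/SE = (21.44−21)/4.6667 = 0.0943
p-value (two-sided) = 0.92488
At α=0.01: p ≥ α → fail to reject H₀

reject H₀: no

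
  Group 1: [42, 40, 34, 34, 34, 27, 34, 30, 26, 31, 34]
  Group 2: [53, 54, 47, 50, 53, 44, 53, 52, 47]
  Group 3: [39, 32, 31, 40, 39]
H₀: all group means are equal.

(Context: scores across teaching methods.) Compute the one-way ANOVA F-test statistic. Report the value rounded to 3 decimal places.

test statistic = 41.381

Group means [33.27, 50.33, 36.20], grand mean 40.000
SSB = Σnᵢ(x̄ᵢ−x̄)² = 1531.018; SSW = ΣΣ(x−x̄ᵢ)² = 406.982
MSB = 1531.018/2 = 765.5091; MSW = 406.982/22 = 18.4992
F = MSB/MSW = 41.3807
df = (2, 22)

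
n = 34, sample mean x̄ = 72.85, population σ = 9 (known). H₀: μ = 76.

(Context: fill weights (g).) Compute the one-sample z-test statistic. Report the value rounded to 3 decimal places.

test statistic = -2.041

SE = σ/√n = 9/√34 = 1.5435
z = (x̄−μ₀)/SE = (72.85−76)/1.5435 = -2.0408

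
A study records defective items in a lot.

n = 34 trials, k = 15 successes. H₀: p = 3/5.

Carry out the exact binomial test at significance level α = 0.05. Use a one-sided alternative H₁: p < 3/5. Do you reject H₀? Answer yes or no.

Exact binomial: n=34, k=15, p₀=3/5=0.6000
P(X≤15) from Σ C(n,i)·p₀^i·(1−p₀)^(n−i)
p-value (one-sided, H₁ less) = 0.04444
At α=0.05: p < α → reject H₀

reject H₀: yes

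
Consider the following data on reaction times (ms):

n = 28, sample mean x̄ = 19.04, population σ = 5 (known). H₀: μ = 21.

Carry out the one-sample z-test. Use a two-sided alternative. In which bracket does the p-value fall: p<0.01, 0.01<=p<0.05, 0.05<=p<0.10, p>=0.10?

SE = σ/√n = 5/√28 = 0.9449
z = (x̄−μ₀)/SE = (19.04−21)/0.9449 = -2.0743
p-value (two-sided) = 0.03805
→ bracket: 0.01<=p<0.05

p-value bracket: 0.01<=p<0.05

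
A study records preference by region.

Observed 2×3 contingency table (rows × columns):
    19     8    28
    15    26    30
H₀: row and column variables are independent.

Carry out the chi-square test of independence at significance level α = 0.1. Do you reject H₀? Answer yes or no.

Row totals [55, 71], col totals [34, 34, 58], n=126
χ² = (19−14.84)²/14.84 + (8−14.84)²/14.84 + (28−25.32)²/25.32 + (15−19.16)²/19.16 + (26−19.16)²/19.16 + (30−32.68)²/32.68 = 8.1689
df = 2
p-value (upper-tail) = 0.01683
At α=0.1: p < α → reject H₀

reject H₀: yes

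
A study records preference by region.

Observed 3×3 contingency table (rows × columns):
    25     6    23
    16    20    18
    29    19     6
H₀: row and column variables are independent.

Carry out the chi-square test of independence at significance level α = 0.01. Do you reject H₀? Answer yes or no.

Row totals [54, 54, 54], col totals [70, 45, 47], n=162
χ² = (25−23.33)²/23.33 + (6−15.00)²/15.00 + (23−15.67)²/15.67 + (16−23.33)²/23.33 + (20−15.00)²/15.00 + (18−15.67)²/15.67 + (29−23.33)²/23.33 + (19−15.00)²/15.00 + (6−15.67)²/15.67 = 21.6780
df = 4
p-value (upper-tail) = 0.00023
At α=0.01: p < α → reject H₀

reject H₀: yes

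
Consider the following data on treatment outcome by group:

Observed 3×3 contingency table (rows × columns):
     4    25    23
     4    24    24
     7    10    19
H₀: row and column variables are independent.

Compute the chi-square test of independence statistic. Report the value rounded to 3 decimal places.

test statistic = 6.190

Row totals [52, 52, 36], col totals [15, 59, 66], n=140
χ² = (4−5.57)²/5.57 + (25−21.91)²/21.91 + (23−24.51)²/24.51 + (4−5.57)²/5.57 + (24−21.91)²/21.91 + (24−24.51)²/24.51 + (7−3.86)²/3.86 + (10−15.17)²/15.17 + (19−16.97)²/16.97 = 6.1899
df = 4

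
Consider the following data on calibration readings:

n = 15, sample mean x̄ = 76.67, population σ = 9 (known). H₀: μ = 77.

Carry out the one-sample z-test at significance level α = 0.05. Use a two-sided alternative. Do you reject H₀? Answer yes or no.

reject H₀: no

SE = σ/√n = 9/√15 = 2.3238
z = (x̄−μ₀)/SE = (76.67−77)/2.3238 = -0.1420
p-value (two-sided) = 0.88707
At α=0.05: p ≥ α → fail to reject H₀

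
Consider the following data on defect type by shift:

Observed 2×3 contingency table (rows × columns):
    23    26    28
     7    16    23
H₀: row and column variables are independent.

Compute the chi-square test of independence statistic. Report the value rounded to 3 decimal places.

test statistic = 3.835

Row totals [77, 46], col totals [30, 42, 51], n=123
χ² = (23−18.78)²/18.78 + (26−26.29)²/26.29 + (28−31.93)²/31.93 + (7−11.22)²/11.22 + (16−15.71)²/15.71 + (23−19.07)²/19.07 = 3.8351
df = 2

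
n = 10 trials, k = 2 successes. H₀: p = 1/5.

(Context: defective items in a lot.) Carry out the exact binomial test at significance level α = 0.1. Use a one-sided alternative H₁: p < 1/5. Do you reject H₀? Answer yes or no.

Exact binomial: n=10, k=2, p₀=1/5=0.2000
P(X≤2) from Σ C(n,i)·p₀^i·(1−p₀)^(n−i)
p-value (one-sided, H₁ less) = 0.67780
At α=0.1: p ≥ α → fail to reject H₀

reject H₀: no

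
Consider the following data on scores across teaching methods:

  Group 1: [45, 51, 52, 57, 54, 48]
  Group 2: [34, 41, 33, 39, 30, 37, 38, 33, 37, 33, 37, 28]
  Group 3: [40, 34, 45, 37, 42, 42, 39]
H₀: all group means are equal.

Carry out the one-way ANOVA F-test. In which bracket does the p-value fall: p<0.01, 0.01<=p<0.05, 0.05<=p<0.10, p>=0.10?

p-value bracket: p<0.01

Group means [51.17, 35.00, 39.86], grand mean 40.240
SSB = Σnᵢ(x̄ᵢ−x̄)² = 1046.870; SSW = ΣΣ(x−x̄ᵢ)² = 329.690
MSB = 1046.870/2 = 523.4348; MSW = 329.690/22 = 14.9859
F = MSB/MSW = 34.9284
df = (2, 22)
p-value (upper-tail) = 0.00000
→ bracket: p<0.01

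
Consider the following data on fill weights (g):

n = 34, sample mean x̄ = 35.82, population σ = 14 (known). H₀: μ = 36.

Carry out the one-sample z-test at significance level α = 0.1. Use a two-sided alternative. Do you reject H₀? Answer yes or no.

SE = σ/√n = 14/√34 = 2.4010
z = (x̄−μ₀)/SE = (35.82−36)/2.4010 = -0.0750
p-value (two-sided) = 0.94024
At α=0.1: p ≥ α → fail to reject H₀

reject H₀: no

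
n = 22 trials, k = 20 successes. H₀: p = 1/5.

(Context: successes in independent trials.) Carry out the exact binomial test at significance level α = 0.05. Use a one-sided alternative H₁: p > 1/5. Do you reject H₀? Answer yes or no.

Exact binomial: n=22, k=20, p₀=1/5=0.2000
P(X≥20) from Σ C(n,i)·p₀^i·(1−p₀)^(n−i)
p-value (one-sided, H₁ greater) = 0.00000
At α=0.05: p < α → reject H₀

reject H₀: yes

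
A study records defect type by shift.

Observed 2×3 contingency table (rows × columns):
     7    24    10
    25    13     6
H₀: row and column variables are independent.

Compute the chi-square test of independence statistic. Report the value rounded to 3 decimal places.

Row totals [41, 44], col totals [32, 37, 16], n=85
χ² = (7−15.44)²/15.44 + (24−17.85)²/17.85 + (10−7.72)²/7.72 + (25−16.56)²/16.56 + (13−19.15)²/19.15 + (6−8.28)²/8.28 = 14.3072
df = 2

test statistic = 14.307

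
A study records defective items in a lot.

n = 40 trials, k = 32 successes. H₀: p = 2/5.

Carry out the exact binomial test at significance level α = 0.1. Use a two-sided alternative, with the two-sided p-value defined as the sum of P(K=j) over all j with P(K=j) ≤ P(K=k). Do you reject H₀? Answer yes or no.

reject H₀: yes

Exact binomial: n=40, k=32, p₀=2/5=0.4000
P(X=j) = C(n,j)·p₀^j·(1−p₀)^(n−j); p = Σ P(X=j) over j with P(X=j) ≤ P(X=32)
p-value (two-sided) = 0.00000
At α=0.1: p < α → reject H₀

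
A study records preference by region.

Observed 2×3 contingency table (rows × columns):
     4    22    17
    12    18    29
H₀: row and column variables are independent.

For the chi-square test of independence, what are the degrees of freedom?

df = (r−1)(c−1) = (2−1)·(3−1) = 2

degrees of freedom = 2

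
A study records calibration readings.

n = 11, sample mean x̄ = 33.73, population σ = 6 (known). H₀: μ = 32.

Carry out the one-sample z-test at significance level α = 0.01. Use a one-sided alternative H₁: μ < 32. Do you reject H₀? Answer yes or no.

reject H₀: no

SE = σ/√n = 6/√11 = 1.8091
z = (x̄−μ₀)/SE = (33.73−32)/1.8091 = 0.9563
p-value (one-sided, H₁ less) = 0.83054
At α=0.01: p ≥ α → fail to reject H₀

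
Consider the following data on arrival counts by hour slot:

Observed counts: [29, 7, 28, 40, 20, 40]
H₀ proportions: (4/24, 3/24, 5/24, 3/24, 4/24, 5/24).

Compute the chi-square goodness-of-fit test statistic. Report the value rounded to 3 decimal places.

test statistic = 31.617

n = 164; E_i = n·p_i = [27.33, 20.50, 34.17, 20.50, 27.33, 34.17]
χ² = (29−27.33)²/27.33 + (7−20.50)²/20.50 + (28−34.17)²/34.17 + (40−20.50)²/20.50 + (20−27.33)²/27.33 + (40−34.17)²/34.17 = 31.6171
df = 5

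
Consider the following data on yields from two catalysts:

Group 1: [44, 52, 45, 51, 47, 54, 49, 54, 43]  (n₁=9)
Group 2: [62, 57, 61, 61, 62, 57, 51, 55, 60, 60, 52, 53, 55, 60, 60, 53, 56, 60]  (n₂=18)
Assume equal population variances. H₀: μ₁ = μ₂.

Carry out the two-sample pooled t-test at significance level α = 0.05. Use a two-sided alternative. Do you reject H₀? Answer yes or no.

x̄₁=48.778, s₁=4.236, n₁=9
x̄₂=57.500, s₂=3.634, n₂=18
s_p² = [8·4.236² + 17·3.634²]/25 = 14.7222
SE = √(s_p²·(1/9+1/18)) = 1.5664
t = (48.778−57.500)/1.5664 = -5.5682
df = 25
p-value (two-sided) = 0.00001
At α=0.05: p < α → reject H₀

reject H₀: yes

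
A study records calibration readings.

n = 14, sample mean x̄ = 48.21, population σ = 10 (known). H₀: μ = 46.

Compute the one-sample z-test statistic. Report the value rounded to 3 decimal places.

SE = σ/√n = 10/√14 = 2.6726
z = (x̄−μ₀)/SE = (48.21−46)/2.6726 = 0.8269

test statistic = 0.827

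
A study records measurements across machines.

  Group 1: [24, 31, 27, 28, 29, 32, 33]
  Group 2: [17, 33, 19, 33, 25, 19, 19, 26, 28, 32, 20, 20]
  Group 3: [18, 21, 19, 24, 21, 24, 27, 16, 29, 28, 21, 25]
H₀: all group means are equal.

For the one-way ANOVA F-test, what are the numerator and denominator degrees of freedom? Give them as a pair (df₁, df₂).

k = 3 groups, N = 31 total
df = (k−1, N−k) = (3−1, 31−3) = (2, 28)

degrees of freedom = [2, 28]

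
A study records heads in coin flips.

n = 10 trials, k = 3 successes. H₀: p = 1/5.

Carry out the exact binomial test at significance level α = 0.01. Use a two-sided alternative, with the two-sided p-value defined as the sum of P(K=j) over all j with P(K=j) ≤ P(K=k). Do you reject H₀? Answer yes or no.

Exact binomial: n=10, k=3, p₀=1/5=0.2000
P(X=j) = C(n,j)·p₀^j·(1−p₀)^(n−j); p = Σ P(X=j) over j with P(X=j) ≤ P(X=3)
p-value (two-sided) = 0.42957
At α=0.01: p ≥ α → fail to reject H₀

reject H₀: no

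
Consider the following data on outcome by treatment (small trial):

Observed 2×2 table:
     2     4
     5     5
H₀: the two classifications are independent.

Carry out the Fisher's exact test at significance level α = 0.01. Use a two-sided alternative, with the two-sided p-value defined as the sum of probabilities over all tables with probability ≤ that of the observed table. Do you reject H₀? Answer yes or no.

reject H₀: no

Margins: r₁=6, r₂=10, c₁=7, c₂=9, n=16
p_obs = C(6,2)·C(10,5)/C(16,7); sum pmf over tables with pmf ≤ p_obs
p-value (two-sided) = 0.63287
At α=0.01: p ≥ α → fail to reject H₀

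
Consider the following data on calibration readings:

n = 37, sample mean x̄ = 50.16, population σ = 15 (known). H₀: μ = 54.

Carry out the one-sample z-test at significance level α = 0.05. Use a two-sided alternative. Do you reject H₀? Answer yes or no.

reject H₀: no

SE = σ/√n = 15/√37 = 2.4660
z = (x̄−μ₀)/SE = (50.16−54)/2.4660 = -1.5572
p-value (two-sided) = 0.11943
At α=0.05: p ≥ α → fail to reject H₀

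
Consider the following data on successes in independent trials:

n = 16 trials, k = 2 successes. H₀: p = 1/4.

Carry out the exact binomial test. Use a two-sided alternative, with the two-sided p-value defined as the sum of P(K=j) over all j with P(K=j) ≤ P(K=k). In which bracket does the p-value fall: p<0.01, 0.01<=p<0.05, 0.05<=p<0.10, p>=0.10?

p-value bracket: p>=0.10

Exact binomial: n=16, k=2, p₀=1/4=0.2500
P(X=j) = C(n,j)·p₀^j·(1−p₀)^(n−j); p = Σ P(X=j) over j with P(X=j) ≤ P(X=2)
p-value (two-sided) = 0.38677
→ bracket: p>=0.10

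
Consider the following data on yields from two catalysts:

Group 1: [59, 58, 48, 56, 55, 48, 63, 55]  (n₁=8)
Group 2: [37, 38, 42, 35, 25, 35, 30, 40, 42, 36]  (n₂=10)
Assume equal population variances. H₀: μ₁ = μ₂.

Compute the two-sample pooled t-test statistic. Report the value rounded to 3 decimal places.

test statistic = 7.743

x̄₁=55.250, s₁=5.175, n₁=8
x̄₂=36.000, s₂=5.292, n₂=10
s_p² = [7·5.175² + 9·5.292²]/16 = 27.4688
SE = √(s_p²·(1/8+1/10)) = 2.4861
t = (55.250−36.000)/2.4861 = 7.7432
df = 16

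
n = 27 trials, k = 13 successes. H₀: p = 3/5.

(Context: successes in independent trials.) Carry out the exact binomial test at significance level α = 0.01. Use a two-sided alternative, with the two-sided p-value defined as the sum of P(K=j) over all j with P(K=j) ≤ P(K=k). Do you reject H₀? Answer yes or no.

Exact binomial: n=27, k=13, p₀=3/5=0.6000
P(X=j) = C(n,j)·p₀^j·(1−p₀)^(n−j); p = Σ P(X=j) over j with P(X=j) ≤ P(X=13)
p-value (two-sided) = 0.23994
At α=0.01: p ≥ α → fail to reject H₀

reject H₀: no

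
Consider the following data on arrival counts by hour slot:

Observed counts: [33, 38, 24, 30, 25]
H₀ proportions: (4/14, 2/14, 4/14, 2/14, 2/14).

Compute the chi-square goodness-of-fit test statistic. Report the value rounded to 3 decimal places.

n = 150; E_i = n·p_i = [42.86, 21.43, 42.86, 21.43, 21.43]
χ² = (33−42.86)²/42.86 + (38−21.43)²/21.43 + (24−42.86)²/42.86 + (30−21.43)²/21.43 + (25−21.43)²/21.43 = 27.4033
df = 4

test statistic = 27.403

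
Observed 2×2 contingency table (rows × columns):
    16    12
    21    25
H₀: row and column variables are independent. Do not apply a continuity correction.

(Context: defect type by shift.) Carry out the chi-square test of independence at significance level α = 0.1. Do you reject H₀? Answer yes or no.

Row totals [28, 46], col totals [37, 37], n=74
χ² = (16−14.00)²/14.00 + (12−14.00)²/14.00 + (21−23.00)²/23.00 + (25−23.00)²/23.00 = 0.9193
df = 1
p-value (upper-tail) = 0.33767
At α=0.1: p ≥ α → fail to reject H₀

reject H₀: no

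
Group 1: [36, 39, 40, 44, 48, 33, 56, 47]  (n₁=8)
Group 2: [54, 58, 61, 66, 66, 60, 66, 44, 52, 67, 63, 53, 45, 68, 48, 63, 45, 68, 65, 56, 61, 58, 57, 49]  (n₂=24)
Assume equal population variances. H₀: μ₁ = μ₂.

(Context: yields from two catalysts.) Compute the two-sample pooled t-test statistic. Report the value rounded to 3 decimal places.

test statistic = -4.829

x̄₁=42.875, s₁=7.415, n₁=8
x̄₂=58.042, s₂=7.777, n₂=24
s_p² = [7·7.415² + 23·7.777²]/30 = 59.1944
SE = √(s_p²·(1/8+1/24)) = 3.1410
t = (42.875−58.042)/3.1410 = -4.8286
df = 30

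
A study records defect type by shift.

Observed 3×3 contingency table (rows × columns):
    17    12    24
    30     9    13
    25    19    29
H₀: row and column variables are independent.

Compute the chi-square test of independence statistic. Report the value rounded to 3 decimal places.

test statistic = 9.610

Row totals [53, 52, 73], col totals [72, 40, 66], n=178
χ² = (17−21.44)²/21.44 + (12−11.91)²/11.91 + (24−19.65)²/19.65 + (30−21.03)²/21.03 + (9−11.69)²/11.69 + (13−19.28)²/19.28 + (25−29.53)²/29.53 + (19−16.40)²/16.40 + (29−27.07)²/27.07 = 9.6100
df = 4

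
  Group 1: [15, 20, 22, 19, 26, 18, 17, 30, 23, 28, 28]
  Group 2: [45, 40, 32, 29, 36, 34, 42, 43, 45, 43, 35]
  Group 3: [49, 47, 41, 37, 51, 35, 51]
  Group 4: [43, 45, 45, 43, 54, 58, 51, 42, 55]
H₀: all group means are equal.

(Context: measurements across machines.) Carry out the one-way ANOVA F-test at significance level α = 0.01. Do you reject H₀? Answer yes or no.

Group means [22.36, 38.55, 44.43, 48.44], grand mean 37.289
SSB = Σnᵢ(x̄ᵢ−x̄)² = 3944.607; SSW = ΣΣ(x−x̄ᵢ)² = 1131.209
MSB = 3944.607/3 = 1314.8689; MSW = 1131.209/34 = 33.2709
F = MSB/MSW = 39.5201
df = (3, 34)
p-value (upper-tail) = 0.00000
At α=0.01: p < α → reject H₀

reject H₀: yes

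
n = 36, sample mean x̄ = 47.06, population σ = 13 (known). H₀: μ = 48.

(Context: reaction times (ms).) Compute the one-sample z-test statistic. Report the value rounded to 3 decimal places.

SE = σ/√n = 13/√36 = 2.1667
z = (x̄−μ₀)/SE = (47.06−48)/2.1667 = -0.4338

test statistic = -0.434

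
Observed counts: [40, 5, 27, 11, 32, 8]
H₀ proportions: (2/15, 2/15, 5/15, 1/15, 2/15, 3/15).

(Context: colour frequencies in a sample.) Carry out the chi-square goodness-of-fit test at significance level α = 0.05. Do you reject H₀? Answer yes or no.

n = 123; E_i = n·p_i = [16.40, 16.40, 41.00, 8.20, 16.40, 24.60]
χ² = (40−16.40)²/16.40 + (5−16.40)²/16.40 + (27−41.00)²/41.00 + (11−8.20)²/8.20 + (32−16.40)²/16.40 + (8−24.60)²/24.60 = 73.6626
df = 5
p-value (upper-tail) = 0.00000
At α=0.05: p < α → reject H₀

reject H₀: yes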